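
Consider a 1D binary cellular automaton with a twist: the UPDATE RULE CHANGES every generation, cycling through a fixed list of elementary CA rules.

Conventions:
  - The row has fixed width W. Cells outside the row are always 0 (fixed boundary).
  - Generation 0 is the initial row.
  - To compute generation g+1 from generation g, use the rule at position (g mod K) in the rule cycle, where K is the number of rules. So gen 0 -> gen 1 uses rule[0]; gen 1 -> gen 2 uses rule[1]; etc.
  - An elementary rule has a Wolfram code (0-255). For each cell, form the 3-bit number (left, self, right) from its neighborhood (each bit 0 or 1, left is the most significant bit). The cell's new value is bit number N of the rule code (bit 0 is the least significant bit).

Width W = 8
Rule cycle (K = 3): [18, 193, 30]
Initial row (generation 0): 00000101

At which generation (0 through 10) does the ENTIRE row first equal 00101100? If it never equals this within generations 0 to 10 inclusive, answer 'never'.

Gen 0: 00000101
Gen 1 (rule 18): 00001000
Gen 2 (rule 193): 11100011
Gen 3 (rule 30): 10010110
Gen 4 (rule 18): 01100001
Gen 5 (rule 193): 00101100
Gen 6 (rule 30): 01101010
Gen 7 (rule 18): 10000001
Gen 8 (rule 193): 00111100
Gen 9 (rule 30): 01100010
Gen 10 (rule 18): 10010101

Answer: 5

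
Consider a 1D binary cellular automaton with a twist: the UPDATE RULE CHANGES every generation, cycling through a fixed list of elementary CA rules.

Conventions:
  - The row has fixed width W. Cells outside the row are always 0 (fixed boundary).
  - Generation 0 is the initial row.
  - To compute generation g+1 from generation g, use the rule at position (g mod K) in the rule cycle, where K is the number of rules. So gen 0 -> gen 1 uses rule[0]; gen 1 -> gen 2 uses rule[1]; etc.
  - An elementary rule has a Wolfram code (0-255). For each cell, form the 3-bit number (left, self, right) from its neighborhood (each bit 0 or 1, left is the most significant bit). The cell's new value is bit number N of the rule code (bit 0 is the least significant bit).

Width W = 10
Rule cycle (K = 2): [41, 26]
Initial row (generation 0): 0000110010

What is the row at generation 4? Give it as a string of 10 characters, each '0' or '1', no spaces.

Answer: 0110101100

Derivation:
Gen 0: 0000110010
Gen 1 (rule 41): 1110100000
Gen 2 (rule 26): 1000010000
Gen 3 (rule 41): 0011000111
Gen 4 (rule 26): 0110101100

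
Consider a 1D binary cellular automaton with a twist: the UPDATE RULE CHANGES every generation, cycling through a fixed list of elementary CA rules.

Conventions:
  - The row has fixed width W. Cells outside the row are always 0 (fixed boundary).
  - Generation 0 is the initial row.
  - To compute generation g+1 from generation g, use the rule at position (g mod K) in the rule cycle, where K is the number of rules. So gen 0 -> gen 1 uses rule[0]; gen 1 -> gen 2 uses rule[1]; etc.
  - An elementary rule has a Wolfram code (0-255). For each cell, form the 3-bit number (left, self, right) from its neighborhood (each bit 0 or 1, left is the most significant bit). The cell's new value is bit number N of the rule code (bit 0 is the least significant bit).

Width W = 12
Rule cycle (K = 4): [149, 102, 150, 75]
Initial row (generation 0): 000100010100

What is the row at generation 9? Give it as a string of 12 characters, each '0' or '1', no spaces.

Gen 0: 000100010100
Gen 1 (rule 149): 110111010111
Gen 2 (rule 102): 011001111001
Gen 3 (rule 150): 100110110111
Gen 4 (rule 75): 001110110101
Gen 5 (rule 149): 100100000101
Gen 6 (rule 102): 101100001111
Gen 7 (rule 150): 100010010110
Gen 8 (rule 75): 001100100110
Gen 9 (rule 149): 100010110001

Answer: 100010110001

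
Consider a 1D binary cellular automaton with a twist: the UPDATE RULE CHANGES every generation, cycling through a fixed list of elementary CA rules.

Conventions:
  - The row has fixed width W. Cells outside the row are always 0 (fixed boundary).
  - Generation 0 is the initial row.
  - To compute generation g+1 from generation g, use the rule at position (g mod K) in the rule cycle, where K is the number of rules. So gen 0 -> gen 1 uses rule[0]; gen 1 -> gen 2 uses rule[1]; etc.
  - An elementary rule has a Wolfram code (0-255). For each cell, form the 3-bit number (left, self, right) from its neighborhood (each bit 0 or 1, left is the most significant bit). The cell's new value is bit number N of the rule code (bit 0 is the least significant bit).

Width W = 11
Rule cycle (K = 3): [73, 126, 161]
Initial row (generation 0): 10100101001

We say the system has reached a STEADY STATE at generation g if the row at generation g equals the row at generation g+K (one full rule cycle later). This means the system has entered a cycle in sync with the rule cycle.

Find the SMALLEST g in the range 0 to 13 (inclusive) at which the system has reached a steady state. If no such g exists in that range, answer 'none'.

Answer: 8

Derivation:
Gen 0: 10100101001
Gen 1 (rule 73): 00000000000
Gen 2 (rule 126): 00000000000
Gen 3 (rule 161): 11111111111
Gen 4 (rule 73): 10000000001
Gen 5 (rule 126): 11000000011
Gen 6 (rule 161): 00011111000
Gen 7 (rule 73): 11010001011
Gen 8 (rule 126): 11111011111
Gen 9 (rule 161): 01110101110
Gen 10 (rule 73): 01010001010
Gen 11 (rule 126): 11111011111
Gen 12 (rule 161): 01110101110
Gen 13 (rule 73): 01010001010
Gen 14 (rule 126): 11111011111
Gen 15 (rule 161): 01110101110
Gen 16 (rule 73): 01010001010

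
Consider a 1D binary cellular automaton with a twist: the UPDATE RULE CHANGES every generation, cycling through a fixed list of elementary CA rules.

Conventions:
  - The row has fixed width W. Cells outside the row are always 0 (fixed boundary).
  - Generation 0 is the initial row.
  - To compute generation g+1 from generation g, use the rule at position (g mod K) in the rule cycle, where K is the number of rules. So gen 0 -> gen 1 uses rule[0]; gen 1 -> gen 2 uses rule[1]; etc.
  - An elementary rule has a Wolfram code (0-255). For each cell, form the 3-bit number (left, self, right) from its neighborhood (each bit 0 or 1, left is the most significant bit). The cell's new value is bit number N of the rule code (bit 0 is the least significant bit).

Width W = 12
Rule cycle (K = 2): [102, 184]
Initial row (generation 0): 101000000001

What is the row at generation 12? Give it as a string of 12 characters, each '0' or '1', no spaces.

Gen 0: 101000000001
Gen 1 (rule 102): 111000000011
Gen 2 (rule 184): 110100000010
Gen 3 (rule 102): 011100000110
Gen 4 (rule 184): 011010000101
Gen 5 (rule 102): 101110001111
Gen 6 (rule 184): 011101001110
Gen 7 (rule 102): 100111010010
Gen 8 (rule 184): 010110101001
Gen 9 (rule 102): 111011111011
Gen 10 (rule 184): 110111110110
Gen 11 (rule 102): 011000011010
Gen 12 (rule 184): 010100010101

Answer: 010100010101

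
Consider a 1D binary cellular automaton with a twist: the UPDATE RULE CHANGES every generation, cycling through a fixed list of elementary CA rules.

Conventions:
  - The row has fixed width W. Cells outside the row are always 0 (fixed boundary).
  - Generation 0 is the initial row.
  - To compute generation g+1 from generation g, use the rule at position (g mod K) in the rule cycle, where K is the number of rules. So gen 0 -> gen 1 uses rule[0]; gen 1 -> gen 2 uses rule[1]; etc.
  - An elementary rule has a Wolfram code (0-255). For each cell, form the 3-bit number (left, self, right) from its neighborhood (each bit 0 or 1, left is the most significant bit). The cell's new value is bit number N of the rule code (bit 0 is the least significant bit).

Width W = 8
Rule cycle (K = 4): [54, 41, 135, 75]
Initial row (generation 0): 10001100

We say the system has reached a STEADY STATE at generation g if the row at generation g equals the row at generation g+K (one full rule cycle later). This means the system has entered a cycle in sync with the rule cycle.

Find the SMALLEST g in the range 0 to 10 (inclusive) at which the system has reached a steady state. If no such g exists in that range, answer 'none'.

Gen 0: 10001100
Gen 1 (rule 54): 11010010
Gen 2 (rule 41): 10100000
Gen 3 (rule 135): 10101111
Gen 4 (rule 75): 00001001
Gen 5 (rule 54): 00011111
Gen 6 (rule 41): 11010000
Gen 7 (rule 135): 00010111
Gen 8 (rule 75): 11100101
Gen 9 (rule 54): 00011111
Gen 10 (rule 41): 11010000
Gen 11 (rule 135): 00010111
Gen 12 (rule 75): 11100101
Gen 13 (rule 54): 00011111
Gen 14 (rule 41): 11010000

Answer: 5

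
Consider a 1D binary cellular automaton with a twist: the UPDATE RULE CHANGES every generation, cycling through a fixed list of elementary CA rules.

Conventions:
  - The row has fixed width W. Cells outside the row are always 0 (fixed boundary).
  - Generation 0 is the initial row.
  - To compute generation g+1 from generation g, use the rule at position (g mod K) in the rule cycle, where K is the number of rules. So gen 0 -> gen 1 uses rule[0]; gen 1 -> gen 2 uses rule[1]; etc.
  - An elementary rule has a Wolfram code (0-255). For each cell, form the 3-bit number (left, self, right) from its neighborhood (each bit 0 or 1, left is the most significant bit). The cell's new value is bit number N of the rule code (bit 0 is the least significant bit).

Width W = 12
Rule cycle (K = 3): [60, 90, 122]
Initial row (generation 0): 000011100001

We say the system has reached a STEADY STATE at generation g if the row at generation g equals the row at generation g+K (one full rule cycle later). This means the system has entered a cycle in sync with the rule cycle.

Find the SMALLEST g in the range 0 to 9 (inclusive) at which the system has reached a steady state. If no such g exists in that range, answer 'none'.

Answer: none

Derivation:
Gen 0: 000011100001
Gen 1 (rule 60): 000010010001
Gen 2 (rule 90): 000101101010
Gen 3 (rule 122): 001011110101
Gen 4 (rule 60): 001110001111
Gen 5 (rule 90): 011011011001
Gen 6 (rule 122): 111111111110
Gen 7 (rule 60): 100000000001
Gen 8 (rule 90): 010000000010
Gen 9 (rule 122): 101000000101
Gen 10 (rule 60): 111100000111
Gen 11 (rule 90): 100110001101
Gen 12 (rule 122): 011111011110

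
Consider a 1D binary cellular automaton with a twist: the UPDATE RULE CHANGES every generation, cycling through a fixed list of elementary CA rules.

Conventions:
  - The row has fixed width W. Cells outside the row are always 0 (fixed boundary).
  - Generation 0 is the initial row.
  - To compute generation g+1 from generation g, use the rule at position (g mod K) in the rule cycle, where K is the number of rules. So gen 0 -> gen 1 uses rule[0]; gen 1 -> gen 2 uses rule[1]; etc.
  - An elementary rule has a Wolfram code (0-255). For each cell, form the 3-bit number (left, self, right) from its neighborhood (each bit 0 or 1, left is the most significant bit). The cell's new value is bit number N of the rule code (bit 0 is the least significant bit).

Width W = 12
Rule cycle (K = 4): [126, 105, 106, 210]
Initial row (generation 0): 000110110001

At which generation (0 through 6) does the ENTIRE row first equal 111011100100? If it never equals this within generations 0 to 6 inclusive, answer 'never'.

Answer: never

Derivation:
Gen 0: 000110110001
Gen 1 (rule 126): 001111111011
Gen 2 (rule 105): 101000001111
Gen 3 (rule 106): 010000011001
Gen 4 (rule 210): 101000101110
Gen 5 (rule 126): 111101111011
Gen 6 (rule 105): 100111001111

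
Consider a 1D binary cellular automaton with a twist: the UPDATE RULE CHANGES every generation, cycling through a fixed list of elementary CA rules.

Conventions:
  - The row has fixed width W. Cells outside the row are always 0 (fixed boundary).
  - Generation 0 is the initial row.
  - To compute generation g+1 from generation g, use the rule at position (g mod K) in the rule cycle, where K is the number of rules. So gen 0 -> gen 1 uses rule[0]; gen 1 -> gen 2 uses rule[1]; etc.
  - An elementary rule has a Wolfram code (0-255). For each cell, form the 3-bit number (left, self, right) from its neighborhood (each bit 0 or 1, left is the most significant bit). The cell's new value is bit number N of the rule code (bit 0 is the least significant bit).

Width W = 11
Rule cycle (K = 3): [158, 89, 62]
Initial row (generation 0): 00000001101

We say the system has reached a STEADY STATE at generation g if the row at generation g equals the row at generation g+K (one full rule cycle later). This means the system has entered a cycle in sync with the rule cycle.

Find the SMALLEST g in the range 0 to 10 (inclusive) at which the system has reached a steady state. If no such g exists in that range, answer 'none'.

Gen 0: 00000001101
Gen 1 (rule 158): 00000011001
Gen 2 (rule 89): 11111011100
Gen 3 (rule 62): 10000110010
Gen 4 (rule 158): 11001101111
Gen 5 (rule 89): 11101101001
Gen 6 (rule 62): 10011011111
Gen 7 (rule 158): 11110011110
Gen 8 (rule 89): 10011010011
Gen 9 (rule 62): 11110111110
Gen 10 (rule 158): 11100111101
Gen 11 (rule 89): 10110100100
Gen 12 (rule 62): 11101111110
Gen 13 (rule 158): 11001111101

Answer: none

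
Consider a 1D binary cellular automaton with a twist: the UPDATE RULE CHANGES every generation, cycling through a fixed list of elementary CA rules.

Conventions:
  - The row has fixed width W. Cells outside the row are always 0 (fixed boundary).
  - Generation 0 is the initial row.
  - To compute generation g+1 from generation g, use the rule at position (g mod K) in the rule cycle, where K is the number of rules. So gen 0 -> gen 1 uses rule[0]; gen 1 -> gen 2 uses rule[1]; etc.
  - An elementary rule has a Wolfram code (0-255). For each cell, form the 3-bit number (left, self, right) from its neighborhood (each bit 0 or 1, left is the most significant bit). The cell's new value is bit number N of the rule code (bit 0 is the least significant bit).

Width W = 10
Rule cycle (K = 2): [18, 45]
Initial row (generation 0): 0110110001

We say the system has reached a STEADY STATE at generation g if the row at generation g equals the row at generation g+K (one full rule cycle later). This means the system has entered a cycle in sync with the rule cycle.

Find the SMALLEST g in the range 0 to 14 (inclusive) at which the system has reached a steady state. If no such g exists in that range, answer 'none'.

Answer: 5

Derivation:
Gen 0: 0110110001
Gen 1 (rule 18): 1000001010
Gen 2 (rule 45): 1011101110
Gen 3 (rule 18): 0000000001
Gen 4 (rule 45): 1111111101
Gen 5 (rule 18): 0000000000
Gen 6 (rule 45): 1111111111
Gen 7 (rule 18): 0000000000
Gen 8 (rule 45): 1111111111
Gen 9 (rule 18): 0000000000
Gen 10 (rule 45): 1111111111
Gen 11 (rule 18): 0000000000
Gen 12 (rule 45): 1111111111
Gen 13 (rule 18): 0000000000
Gen 14 (rule 45): 1111111111
Gen 15 (rule 18): 0000000000
Gen 16 (rule 45): 1111111111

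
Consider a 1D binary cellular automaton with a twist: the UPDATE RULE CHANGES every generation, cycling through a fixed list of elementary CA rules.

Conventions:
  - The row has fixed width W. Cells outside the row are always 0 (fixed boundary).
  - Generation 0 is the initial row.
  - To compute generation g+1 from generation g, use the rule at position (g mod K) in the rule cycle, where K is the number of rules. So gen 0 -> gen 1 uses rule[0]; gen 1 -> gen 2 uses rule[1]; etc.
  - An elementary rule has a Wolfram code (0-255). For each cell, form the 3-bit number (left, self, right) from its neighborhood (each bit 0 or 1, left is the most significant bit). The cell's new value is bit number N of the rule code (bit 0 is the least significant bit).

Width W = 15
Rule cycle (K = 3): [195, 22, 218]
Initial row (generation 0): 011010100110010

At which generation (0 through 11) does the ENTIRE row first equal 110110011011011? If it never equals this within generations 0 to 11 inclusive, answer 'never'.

Gen 0: 011010100110010
Gen 1 (rule 195): 101000001010100
Gen 2 (rule 22): 101100011010110
Gen 3 (rule 218): 001110111000111
Gen 4 (rule 195): 110110011011011
Gen 5 (rule 22): 000001100000000
Gen 6 (rule 218): 000011110000000
Gen 7 (rule 195): 111101110111111
Gen 8 (rule 22): 000000000000000
Gen 9 (rule 218): 000000000000000
Gen 10 (rule 195): 111111111111111
Gen 11 (rule 22): 000000000000000

Answer: 4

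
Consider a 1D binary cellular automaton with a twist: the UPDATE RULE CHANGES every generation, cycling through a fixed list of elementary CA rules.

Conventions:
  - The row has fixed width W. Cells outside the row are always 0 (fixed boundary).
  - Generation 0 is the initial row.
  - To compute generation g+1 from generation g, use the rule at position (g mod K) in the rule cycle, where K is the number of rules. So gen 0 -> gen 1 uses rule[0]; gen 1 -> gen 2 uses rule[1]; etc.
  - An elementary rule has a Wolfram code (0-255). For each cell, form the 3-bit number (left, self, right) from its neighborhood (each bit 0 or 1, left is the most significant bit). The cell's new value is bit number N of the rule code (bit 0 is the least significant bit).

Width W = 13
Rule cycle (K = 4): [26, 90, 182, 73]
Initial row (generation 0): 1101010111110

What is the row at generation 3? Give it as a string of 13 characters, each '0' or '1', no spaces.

Gen 0: 1101010111110
Gen 1 (rule 26): 1000000100001
Gen 2 (rule 90): 0100001010010
Gen 3 (rule 182): 1110011111111

Answer: 1110011111111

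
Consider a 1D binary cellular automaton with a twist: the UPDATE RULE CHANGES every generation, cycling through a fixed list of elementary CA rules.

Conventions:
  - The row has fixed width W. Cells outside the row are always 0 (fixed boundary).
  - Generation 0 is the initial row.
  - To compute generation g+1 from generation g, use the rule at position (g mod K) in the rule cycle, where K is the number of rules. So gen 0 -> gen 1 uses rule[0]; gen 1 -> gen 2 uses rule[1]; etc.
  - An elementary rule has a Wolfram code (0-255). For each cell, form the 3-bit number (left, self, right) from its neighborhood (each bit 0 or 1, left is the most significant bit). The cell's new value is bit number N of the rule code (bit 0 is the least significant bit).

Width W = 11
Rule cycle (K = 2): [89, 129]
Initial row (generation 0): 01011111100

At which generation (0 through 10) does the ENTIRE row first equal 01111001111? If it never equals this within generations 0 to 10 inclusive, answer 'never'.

Answer: 5

Derivation:
Gen 0: 01011111100
Gen 1 (rule 89): 00010000111
Gen 2 (rule 129): 11000110010
Gen 3 (rule 89): 11110111001
Gen 4 (rule 129): 01100010000
Gen 5 (rule 89): 01111001111
Gen 6 (rule 129): 00110000110
Gen 7 (rule 89): 10111110111
Gen 8 (rule 129): 00011100010
Gen 9 (rule 89): 11010111001
Gen 10 (rule 129): 00000010000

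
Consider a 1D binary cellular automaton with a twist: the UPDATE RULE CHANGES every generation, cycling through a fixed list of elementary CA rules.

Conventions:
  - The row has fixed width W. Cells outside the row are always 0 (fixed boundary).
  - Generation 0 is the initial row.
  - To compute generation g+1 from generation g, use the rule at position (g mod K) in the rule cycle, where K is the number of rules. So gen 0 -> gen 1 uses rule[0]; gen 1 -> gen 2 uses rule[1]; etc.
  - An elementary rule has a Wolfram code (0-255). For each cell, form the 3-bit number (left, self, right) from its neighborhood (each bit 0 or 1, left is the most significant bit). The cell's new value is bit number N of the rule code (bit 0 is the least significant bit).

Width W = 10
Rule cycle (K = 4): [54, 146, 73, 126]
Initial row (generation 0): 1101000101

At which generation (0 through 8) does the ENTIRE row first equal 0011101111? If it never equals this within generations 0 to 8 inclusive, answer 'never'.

Answer: 1

Derivation:
Gen 0: 1101000101
Gen 1 (rule 54): 0011101111
Gen 2 (rule 146): 0101000110
Gen 3 (rule 73): 0000010110
Gen 4 (rule 126): 0000111111
Gen 5 (rule 54): 0001000000
Gen 6 (rule 146): 0010100000
Gen 7 (rule 73): 1000001111
Gen 8 (rule 126): 1100011001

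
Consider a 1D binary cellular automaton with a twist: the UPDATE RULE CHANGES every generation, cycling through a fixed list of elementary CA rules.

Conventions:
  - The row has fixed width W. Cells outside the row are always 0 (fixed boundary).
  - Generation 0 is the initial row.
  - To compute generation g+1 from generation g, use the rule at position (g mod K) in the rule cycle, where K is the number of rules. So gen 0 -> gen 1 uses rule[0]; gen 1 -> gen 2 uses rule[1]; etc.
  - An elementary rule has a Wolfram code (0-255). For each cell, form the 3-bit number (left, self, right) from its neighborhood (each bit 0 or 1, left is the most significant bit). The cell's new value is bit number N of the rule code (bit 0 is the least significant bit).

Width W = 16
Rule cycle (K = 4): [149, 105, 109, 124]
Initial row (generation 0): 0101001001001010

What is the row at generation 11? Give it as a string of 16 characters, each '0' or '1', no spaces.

Gen 0: 0101001001001010
Gen 1 (rule 149): 0101101101101011
Gen 2 (rule 105): 0011111111110111
Gen 3 (rule 109): 1010000000011101
Gen 4 (rule 124): 1111000000010111
Gen 5 (rule 149): 0110111111010010
Gen 6 (rule 105): 0111100001100000
Gen 7 (rule 109): 0100101101101111
Gen 8 (rule 124): 0110111111111001
Gen 9 (rule 149): 0000011111110101
Gen 10 (rule 105): 1111010000011010
Gen 11 (rule 109): 1001110111011110

Answer: 1001110111011110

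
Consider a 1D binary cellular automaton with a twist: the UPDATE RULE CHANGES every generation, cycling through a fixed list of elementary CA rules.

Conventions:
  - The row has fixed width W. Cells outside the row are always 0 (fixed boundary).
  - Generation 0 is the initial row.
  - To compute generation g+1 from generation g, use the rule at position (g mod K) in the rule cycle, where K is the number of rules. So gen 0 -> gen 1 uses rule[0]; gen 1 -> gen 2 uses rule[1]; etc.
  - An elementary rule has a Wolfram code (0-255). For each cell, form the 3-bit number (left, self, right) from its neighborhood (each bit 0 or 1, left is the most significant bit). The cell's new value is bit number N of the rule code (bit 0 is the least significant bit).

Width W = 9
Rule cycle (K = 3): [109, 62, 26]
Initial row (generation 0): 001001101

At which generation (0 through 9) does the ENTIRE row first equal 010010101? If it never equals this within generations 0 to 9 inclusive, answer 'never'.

Answer: never

Derivation:
Gen 0: 001001101
Gen 1 (rule 109): 101001111
Gen 2 (rule 62): 111111000
Gen 3 (rule 26): 100000100
Gen 4 (rule 109): 101110101
Gen 5 (rule 62): 111001111
Gen 6 (rule 26): 100111000
Gen 7 (rule 109): 100101011
Gen 8 (rule 62): 111111110
Gen 9 (rule 26): 100000001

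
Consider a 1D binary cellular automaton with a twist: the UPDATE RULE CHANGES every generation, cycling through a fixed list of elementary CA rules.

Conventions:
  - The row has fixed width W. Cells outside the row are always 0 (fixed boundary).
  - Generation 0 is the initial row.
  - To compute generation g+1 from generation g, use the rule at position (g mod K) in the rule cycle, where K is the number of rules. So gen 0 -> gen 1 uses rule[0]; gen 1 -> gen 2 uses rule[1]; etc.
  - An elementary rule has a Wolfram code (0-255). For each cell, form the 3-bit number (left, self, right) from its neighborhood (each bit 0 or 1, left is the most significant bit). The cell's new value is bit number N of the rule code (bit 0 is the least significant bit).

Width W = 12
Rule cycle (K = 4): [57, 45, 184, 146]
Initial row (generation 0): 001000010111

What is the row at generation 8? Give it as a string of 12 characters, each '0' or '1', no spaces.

Answer: 010110000001

Derivation:
Gen 0: 001000010111
Gen 1 (rule 57): 100111001100
Gen 2 (rule 45): 100100001001
Gen 3 (rule 184): 010010000100
Gen 4 (rule 146): 101101001010
Gen 5 (rule 57): 011010100101
Gen 6 (rule 45): 010111100111
Gen 7 (rule 184): 001111010110
Gen 8 (rule 146): 010110000001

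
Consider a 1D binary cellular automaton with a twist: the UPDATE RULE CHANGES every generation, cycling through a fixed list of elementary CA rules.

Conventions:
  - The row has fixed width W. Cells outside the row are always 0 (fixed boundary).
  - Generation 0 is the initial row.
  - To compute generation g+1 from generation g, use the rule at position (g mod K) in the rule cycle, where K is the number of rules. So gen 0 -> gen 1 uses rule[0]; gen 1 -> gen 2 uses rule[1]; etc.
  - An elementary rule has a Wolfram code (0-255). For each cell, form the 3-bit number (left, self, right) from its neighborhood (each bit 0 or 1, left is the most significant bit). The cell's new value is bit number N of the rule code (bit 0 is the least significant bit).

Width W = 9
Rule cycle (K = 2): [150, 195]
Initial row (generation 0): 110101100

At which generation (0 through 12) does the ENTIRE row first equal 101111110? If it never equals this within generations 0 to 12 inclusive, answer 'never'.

Gen 0: 110101100
Gen 1 (rule 150): 000100010
Gen 2 (rule 195): 111001100
Gen 3 (rule 150): 010110010
Gen 4 (rule 195): 100010100
Gen 5 (rule 150): 110110110
Gen 6 (rule 195): 010010010
Gen 7 (rule 150): 111111111
Gen 8 (rule 195): 011111111
Gen 9 (rule 150): 101111110
Gen 10 (rule 195): 000111110
Gen 11 (rule 150): 001011101
Gen 12 (rule 195): 110001100

Answer: 9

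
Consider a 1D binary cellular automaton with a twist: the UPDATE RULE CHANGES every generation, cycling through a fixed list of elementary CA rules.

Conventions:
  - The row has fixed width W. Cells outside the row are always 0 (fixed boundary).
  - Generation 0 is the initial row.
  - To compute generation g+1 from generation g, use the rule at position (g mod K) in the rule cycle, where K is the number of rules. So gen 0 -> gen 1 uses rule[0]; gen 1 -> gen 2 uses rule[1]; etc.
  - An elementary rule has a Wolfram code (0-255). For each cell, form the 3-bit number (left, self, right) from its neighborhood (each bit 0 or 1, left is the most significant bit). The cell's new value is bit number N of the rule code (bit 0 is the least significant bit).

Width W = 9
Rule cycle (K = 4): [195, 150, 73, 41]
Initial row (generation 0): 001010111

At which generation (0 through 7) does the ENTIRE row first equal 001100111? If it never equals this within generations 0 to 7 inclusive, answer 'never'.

Answer: 6

Derivation:
Gen 0: 001010111
Gen 1 (rule 195): 110000011
Gen 2 (rule 150): 001000100
Gen 3 (rule 73): 100010001
Gen 4 (rule 41): 001000100
Gen 5 (rule 195): 110011001
Gen 6 (rule 150): 001100111
Gen 7 (rule 73): 101100101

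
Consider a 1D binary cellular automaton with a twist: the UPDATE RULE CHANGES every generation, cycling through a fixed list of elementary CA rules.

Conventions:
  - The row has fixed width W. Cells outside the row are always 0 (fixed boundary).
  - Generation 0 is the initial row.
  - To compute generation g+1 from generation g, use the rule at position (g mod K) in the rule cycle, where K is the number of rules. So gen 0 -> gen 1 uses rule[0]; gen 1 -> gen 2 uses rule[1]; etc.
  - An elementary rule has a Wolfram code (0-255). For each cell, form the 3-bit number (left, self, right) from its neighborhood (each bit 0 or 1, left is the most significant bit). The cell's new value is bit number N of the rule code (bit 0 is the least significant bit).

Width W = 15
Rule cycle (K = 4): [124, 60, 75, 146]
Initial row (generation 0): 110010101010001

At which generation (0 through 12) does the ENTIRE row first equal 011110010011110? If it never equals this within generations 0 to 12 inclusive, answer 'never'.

Gen 0: 110010101010001
Gen 1 (rule 124): 111011111111001
Gen 2 (rule 60): 100110000000101
Gen 3 (rule 75): 001110111111000
Gen 4 (rule 146): 010100011110100
Gen 5 (rule 124): 011110010011110
Gen 6 (rule 60): 010001011010001
Gen 7 (rule 75): 100110011000110
Gen 8 (rule 146): 011001100101001
Gen 9 (rule 124): 011101110111101
Gen 10 (rule 60): 010011001100011
Gen 11 (rule 75): 100111011101111
Gen 12 (rule 146): 011010001000110

Answer: 5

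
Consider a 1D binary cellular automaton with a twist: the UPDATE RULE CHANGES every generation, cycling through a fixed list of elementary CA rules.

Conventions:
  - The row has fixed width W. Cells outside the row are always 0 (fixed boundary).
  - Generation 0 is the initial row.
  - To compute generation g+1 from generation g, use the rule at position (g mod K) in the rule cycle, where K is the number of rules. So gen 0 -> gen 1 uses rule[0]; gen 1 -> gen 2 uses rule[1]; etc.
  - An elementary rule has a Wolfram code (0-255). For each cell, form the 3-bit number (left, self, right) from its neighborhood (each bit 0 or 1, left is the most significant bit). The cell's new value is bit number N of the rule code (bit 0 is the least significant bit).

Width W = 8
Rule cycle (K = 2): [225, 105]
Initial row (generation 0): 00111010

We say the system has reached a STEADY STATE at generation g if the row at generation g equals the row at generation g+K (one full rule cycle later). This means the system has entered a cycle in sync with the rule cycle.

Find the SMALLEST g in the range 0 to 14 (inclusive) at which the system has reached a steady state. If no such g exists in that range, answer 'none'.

Answer: none

Derivation:
Gen 0: 00111010
Gen 1 (rule 225): 10011100
Gen 2 (rule 105): 00010101
Gen 3 (rule 225): 11001010
Gen 4 (rule 105): 11000100
Gen 5 (rule 225): 01010001
Gen 6 (rule 105): 00100100
Gen 7 (rule 225): 10000001
Gen 8 (rule 105): 00111100
Gen 9 (rule 225): 10011101
Gen 10 (rule 105): 00010110
Gen 11 (rule 225): 11001010
Gen 12 (rule 105): 11000100
Gen 13 (rule 225): 01010001
Gen 14 (rule 105): 00100100
Gen 15 (rule 225): 10000001
Gen 16 (rule 105): 00111100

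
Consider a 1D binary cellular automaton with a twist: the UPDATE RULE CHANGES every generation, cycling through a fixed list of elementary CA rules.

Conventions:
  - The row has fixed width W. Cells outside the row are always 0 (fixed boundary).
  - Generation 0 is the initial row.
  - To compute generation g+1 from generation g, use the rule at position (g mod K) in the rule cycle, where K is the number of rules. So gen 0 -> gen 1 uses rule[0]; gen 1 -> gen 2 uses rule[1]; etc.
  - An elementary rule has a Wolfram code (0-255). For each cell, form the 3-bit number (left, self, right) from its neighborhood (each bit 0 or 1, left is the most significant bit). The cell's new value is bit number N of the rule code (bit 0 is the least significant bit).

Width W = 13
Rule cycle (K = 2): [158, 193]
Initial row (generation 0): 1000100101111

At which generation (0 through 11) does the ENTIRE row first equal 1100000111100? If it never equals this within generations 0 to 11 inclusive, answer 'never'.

Gen 0: 1000100101111
Gen 1 (rule 158): 1101111101110
Gen 2 (rule 193): 0100111100110
Gen 3 (rule 158): 1111111011101
Gen 4 (rule 193): 0111111001100
Gen 5 (rule 158): 1111110111010
Gen 6 (rule 193): 0111110011000
Gen 7 (rule 158): 1111101110100
Gen 8 (rule 193): 0111100110001
Gen 9 (rule 158): 1111011101011
Gen 10 (rule 193): 0111001100001
Gen 11 (rule 158): 1110111010011

Answer: never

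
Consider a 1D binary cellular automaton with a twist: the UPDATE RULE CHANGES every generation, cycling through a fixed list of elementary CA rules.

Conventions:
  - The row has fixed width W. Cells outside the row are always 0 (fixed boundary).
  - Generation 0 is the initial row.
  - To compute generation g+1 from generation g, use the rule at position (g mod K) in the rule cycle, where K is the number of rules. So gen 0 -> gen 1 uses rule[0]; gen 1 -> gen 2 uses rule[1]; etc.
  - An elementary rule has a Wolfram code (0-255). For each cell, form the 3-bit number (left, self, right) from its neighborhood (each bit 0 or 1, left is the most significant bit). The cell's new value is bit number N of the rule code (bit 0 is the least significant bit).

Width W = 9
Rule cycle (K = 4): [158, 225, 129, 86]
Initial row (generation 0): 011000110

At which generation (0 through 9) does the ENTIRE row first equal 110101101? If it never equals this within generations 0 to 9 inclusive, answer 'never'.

Gen 0: 011000110
Gen 1 (rule 158): 110101101
Gen 2 (rule 225): 011010110
Gen 3 (rule 129): 000000000
Gen 4 (rule 86): 000000000
Gen 5 (rule 158): 000000000
Gen 6 (rule 225): 111111111
Gen 7 (rule 129): 011111110
Gen 8 (rule 86): 100000011
Gen 9 (rule 158): 110000110

Answer: 1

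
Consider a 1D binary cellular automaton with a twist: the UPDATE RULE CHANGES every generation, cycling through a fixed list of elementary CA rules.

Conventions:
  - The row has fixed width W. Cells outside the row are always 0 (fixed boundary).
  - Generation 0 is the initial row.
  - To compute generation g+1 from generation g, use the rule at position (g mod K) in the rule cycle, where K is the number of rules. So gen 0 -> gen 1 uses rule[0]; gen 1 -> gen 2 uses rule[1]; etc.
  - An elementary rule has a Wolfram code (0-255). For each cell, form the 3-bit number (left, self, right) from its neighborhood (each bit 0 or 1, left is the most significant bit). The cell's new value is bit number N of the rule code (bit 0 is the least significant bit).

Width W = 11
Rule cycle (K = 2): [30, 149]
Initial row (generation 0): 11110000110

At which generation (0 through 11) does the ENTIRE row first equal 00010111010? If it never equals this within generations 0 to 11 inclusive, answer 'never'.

Answer: never

Derivation:
Gen 0: 11110000110
Gen 1 (rule 30): 10001001101
Gen 2 (rule 149): 11101100001
Gen 3 (rule 30): 10001010011
Gen 4 (rule 149): 11101011000
Gen 5 (rule 30): 10001010100
Gen 6 (rule 149): 11101010111
Gen 7 (rule 30): 10001010100
Gen 8 (rule 149): 11101010111
Gen 9 (rule 30): 10001010100
Gen 10 (rule 149): 11101010111
Gen 11 (rule 30): 10001010100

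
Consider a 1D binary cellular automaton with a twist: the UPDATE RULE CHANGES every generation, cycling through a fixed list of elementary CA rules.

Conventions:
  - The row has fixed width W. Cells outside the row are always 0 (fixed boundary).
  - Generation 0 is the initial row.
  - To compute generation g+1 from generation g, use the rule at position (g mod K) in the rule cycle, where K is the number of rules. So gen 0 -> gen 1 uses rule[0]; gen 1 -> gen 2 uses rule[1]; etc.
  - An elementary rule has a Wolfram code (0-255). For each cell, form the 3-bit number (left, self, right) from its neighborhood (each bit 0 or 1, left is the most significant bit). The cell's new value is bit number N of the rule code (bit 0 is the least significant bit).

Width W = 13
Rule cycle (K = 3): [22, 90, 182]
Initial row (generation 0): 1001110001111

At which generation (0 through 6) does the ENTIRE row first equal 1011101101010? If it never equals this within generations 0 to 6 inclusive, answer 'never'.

Gen 0: 1001110001111
Gen 1 (rule 22): 1110001010000
Gen 2 (rule 90): 1011010001000
Gen 3 (rule 182): 1100111011100
Gen 4 (rule 22): 0011000000010
Gen 5 (rule 90): 0111100000101
Gen 6 (rule 182): 1011010001111

Answer: never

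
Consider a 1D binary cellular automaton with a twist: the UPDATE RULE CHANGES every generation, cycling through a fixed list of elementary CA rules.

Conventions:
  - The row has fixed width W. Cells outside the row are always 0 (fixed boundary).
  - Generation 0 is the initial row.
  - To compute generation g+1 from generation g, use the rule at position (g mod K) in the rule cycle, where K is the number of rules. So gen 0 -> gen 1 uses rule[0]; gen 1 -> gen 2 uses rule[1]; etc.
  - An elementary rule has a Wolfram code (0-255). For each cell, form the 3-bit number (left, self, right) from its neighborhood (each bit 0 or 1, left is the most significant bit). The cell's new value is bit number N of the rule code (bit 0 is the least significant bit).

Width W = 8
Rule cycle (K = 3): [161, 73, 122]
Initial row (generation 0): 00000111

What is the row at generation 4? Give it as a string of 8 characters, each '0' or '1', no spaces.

Gen 0: 00000111
Gen 1 (rule 161): 11110010
Gen 2 (rule 73): 10010000
Gen 3 (rule 122): 01101000
Gen 4 (rule 161): 00010011

Answer: 00010011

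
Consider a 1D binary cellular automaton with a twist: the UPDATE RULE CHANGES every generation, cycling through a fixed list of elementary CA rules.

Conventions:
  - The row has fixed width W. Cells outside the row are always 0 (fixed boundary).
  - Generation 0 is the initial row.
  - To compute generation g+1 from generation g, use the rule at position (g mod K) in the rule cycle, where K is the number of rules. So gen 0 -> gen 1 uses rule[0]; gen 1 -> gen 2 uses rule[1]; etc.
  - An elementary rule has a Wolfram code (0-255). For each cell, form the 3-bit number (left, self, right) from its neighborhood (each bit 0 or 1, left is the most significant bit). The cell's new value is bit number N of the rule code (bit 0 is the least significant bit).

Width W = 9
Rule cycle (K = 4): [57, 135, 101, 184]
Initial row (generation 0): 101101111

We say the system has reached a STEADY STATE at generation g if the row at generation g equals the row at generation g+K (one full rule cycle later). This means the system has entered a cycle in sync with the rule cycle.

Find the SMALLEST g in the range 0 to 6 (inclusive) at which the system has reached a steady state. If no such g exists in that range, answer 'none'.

Answer: none

Derivation:
Gen 0: 101101111
Gen 1 (rule 57): 011011000
Gen 2 (rule 135): 100000011
Gen 3 (rule 101): 101111001
Gen 4 (rule 184): 011110100
Gen 5 (rule 57): 010001011
Gen 6 (rule 135): 110111000
Gen 7 (rule 101): 011001011
Gen 8 (rule 184): 010100110
Gen 9 (rule 57): 001010101
Gen 10 (rule 135): 111010101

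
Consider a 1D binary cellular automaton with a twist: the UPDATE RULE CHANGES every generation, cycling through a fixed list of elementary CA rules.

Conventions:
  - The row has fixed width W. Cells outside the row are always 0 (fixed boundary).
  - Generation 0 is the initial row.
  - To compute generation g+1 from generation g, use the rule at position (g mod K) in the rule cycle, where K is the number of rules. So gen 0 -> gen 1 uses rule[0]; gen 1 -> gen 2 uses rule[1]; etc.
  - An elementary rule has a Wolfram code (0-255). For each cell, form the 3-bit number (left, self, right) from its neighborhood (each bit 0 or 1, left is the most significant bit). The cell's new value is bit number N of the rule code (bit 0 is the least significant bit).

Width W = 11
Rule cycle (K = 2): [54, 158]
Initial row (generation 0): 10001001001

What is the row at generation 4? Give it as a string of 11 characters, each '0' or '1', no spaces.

Answer: 11010000011

Derivation:
Gen 0: 10001001001
Gen 1 (rule 54): 11011111111
Gen 2 (rule 158): 10011111110
Gen 3 (rule 54): 11100000001
Gen 4 (rule 158): 11010000011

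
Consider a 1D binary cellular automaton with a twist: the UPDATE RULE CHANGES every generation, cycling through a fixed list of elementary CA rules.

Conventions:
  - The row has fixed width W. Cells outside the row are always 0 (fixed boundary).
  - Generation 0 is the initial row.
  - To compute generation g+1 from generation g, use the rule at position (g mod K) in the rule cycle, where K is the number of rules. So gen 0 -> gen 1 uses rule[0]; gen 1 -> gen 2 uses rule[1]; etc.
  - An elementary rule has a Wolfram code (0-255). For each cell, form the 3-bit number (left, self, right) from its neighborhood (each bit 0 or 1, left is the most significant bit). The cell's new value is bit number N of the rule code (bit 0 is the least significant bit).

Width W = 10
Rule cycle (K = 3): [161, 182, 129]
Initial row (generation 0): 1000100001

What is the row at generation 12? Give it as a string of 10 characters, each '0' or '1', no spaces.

Gen 0: 1000100001
Gen 1 (rule 161): 0010001100
Gen 2 (rule 182): 0111010010
Gen 3 (rule 129): 0010000000
Gen 4 (rule 161): 1000111111
Gen 5 (rule 182): 1101011110
Gen 6 (rule 129): 0000001100
Gen 7 (rule 161): 1111100001
Gen 8 (rule 182): 0111010011
Gen 9 (rule 129): 0010000000
Gen 10 (rule 161): 1000111111
Gen 11 (rule 182): 1101011110
Gen 12 (rule 129): 0000001100

Answer: 0000001100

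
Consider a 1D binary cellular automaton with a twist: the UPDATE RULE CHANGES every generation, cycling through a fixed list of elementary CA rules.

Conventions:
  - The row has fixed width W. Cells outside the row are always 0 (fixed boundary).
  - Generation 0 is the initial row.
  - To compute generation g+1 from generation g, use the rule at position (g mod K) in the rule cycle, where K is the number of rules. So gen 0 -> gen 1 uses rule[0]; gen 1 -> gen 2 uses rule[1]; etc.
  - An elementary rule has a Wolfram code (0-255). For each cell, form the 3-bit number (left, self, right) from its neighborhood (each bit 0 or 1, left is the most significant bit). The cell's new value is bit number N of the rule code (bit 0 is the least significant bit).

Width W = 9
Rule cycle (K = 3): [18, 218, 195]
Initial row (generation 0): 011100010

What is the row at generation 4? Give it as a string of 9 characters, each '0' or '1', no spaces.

Gen 0: 011100010
Gen 1 (rule 18): 100010101
Gen 2 (rule 218): 010100000
Gen 3 (rule 195): 100001111
Gen 4 (rule 18): 010010000

Answer: 010010000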